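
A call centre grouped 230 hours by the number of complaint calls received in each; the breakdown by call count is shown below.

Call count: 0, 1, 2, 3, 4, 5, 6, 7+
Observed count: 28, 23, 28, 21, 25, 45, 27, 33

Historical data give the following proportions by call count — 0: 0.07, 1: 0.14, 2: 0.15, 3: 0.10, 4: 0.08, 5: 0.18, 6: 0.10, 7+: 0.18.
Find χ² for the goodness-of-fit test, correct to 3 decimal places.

17.903

Expected counts E_i = n·p_i: 230×0.07 = 16.1, 230×0.14 = 32.2, 230×0.15 = 34.5, 230×0.10 = 23, 230×0.08 = 18.4, 230×0.18 = 41.4, 230×0.10 = 23, 230×0.18 = 41.4.
0: (28 − 16.1)²/16.1 = 141.61/16.1 = 8.7957
1: (23 − 32.2)²/32.2 = 84.64/32.2 = 2.6286
2: (28 − 34.5)²/34.5 = 42.25/34.5 = 1.2246
3: (21 − 23)²/23 = 4/23 = 0.1739
4: (25 − 18.4)²/18.4 = 43.56/18.4 = 2.3674
5: (45 − 41.4)²/41.4 = 12.96/41.4 = 0.3130
6: (27 − 23)²/23 = 16/23 = 0.6957
7+: (33 − 41.4)²/41.4 = 70.56/41.4 = 1.7043
Sum = 17.903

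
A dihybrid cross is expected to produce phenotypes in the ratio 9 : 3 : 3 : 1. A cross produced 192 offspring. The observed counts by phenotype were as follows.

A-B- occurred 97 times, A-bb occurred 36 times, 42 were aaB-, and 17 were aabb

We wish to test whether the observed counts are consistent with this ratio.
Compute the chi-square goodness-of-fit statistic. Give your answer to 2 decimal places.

4.20

Ratio total = 16. Expected counts: 192×9/16 = 108, 192×3/16 = 36, 192×3/16 = 36, 192×1/16 = 12.
cat         O        E   (O−E)²/E
A-B-       97      108      1.120
A-bb       36       36      0.000
aaB-       42       36      1.000
aabb       17       12      2.083
Sum = 4.20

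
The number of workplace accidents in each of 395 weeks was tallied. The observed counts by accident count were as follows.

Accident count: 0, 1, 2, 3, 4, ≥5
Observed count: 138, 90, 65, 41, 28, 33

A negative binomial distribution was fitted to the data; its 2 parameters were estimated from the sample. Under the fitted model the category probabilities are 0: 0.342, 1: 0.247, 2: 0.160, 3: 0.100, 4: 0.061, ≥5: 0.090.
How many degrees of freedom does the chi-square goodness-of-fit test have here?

There are k = 6 categories and 2 parameters estimated from the data, so df = 6 − 1 − 2 = 3.

3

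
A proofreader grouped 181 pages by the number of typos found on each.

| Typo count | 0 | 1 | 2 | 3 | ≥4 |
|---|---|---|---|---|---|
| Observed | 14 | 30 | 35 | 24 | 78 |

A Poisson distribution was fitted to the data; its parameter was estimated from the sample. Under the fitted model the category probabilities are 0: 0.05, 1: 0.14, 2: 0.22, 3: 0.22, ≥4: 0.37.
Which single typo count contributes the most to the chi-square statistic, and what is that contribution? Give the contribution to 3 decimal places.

3, 6.285

Expected counts E_i = n·p_i: 181×0.05 = 9.05, 181×0.14 = 25.34, 181×0.22 = 39.82, 181×0.22 = 39.82, 181×0.37 = 66.97.
χ² = (14−9.05)²/9.05 + (30−25.34)²/25.34 + (35−39.82)²/39.82 + (24−39.82)²/39.82 + (78−66.97)²/66.97
   = 2.7075 + 0.8570 + 0.5834 + 6.2851 + 1.8166
The largest term is for 3: 6.285.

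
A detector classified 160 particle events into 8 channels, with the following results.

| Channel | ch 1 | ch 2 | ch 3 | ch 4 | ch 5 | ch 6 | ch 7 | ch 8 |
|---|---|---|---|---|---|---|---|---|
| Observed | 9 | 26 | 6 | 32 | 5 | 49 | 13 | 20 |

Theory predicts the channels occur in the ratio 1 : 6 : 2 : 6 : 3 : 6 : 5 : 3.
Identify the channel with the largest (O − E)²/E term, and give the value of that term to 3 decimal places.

Ratio total = 32. Expected counts: 160×1/32 = 5, 160×6/32 = 30, 160×2/32 = 10, 160×6/32 = 30, 160×3/32 = 15, 160×6/32 = 30, 160×5/32 = 25, 160×3/32 = 15.
cat         O        E   (O−E)²/E
ch 1        9        5     3.2000
ch 2       26       30     0.5333
ch 3        6       10     1.6000
ch 4       32       30     0.1333
ch 5        5       15     6.6667
ch 6       49       30    12.0333
ch 7       13       25     5.7600
ch 8       20       15     1.6667
The largest term is for ch 6: 12.033.

ch 6, 12.033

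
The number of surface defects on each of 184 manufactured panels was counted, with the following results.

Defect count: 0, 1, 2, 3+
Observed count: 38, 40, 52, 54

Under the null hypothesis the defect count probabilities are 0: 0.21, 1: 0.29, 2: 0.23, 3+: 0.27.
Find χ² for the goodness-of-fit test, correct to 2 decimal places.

Expected counts E_i = n·p_i: 184×0.21 = 38.64, 184×0.29 = 53.36, 184×0.23 = 42.32, 184×0.27 = 49.68.
0: (38 − 38.64)²/38.64 = 0.4096/38.64 = 0.011
1: (40 − 53.36)²/53.36 = 178.4896/53.36 = 3.345
2: (52 − 42.32)²/42.32 = 93.7024/42.32 = 2.214
3+: (54 − 49.68)²/49.68 = 18.6624/49.68 = 0.376
Sum = 5.95

5.95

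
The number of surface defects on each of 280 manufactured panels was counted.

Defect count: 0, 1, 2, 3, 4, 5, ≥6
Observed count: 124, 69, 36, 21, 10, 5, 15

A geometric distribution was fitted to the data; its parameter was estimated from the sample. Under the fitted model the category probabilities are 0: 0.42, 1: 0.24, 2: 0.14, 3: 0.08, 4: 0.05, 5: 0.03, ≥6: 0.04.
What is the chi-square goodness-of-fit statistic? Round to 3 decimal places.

4.554

Expected counts E_i = n·p_i: 280×0.42 = 117.6, 280×0.24 = 67.2, 280×0.14 = 39.2, 280×0.08 = 22.4, 280×0.05 = 14, 280×0.03 = 8.4, 280×0.04 = 11.2.
χ² = (124−117.6)²/117.6 + (69−67.2)²/67.2 + (36−39.2)²/39.2 + (21−22.4)²/22.4 + (10−14)²/14 + (5−8.4)²/8.4 + (15−11.2)²/11.2
   = 0.3483 + 0.0482 + 0.2612 + 0.0875 + 1.1429 + 1.3762 + 1.2893
Sum = 4.554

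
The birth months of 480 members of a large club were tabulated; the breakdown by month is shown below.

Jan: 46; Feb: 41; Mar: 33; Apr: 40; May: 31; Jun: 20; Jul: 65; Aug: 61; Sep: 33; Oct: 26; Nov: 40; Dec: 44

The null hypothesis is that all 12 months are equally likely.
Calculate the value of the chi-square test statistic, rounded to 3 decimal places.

Under H₀ each category has probability 1/12, so each expected count is 480/12 = 40.
Jan: (46 − 40)²/40 = 36/40 = 0.9000
Feb: (41 − 40)²/40 = 1/40 = 0.0250
Mar: (33 − 40)²/40 = 49/40 = 1.2250
Apr: (40 − 40)²/40 = 0/40 = 0.0000
May: (31 − 40)²/40 = 81/40 = 2.0250
Jun: (20 − 40)²/40 = 400/40 = 10.0000
Jul: (65 − 40)²/40 = 625/40 = 15.6250
Aug: (61 − 40)²/40 = 441/40 = 11.0250
Sep: (33 − 40)²/40 = 49/40 = 1.2250
Oct: (26 − 40)²/40 = 196/40 = 4.9000
Nov: (40 − 40)²/40 = 0/40 = 0.0000
Dec: (44 − 40)²/40 = 16/40 = 0.4000
Sum = 47.350

47.350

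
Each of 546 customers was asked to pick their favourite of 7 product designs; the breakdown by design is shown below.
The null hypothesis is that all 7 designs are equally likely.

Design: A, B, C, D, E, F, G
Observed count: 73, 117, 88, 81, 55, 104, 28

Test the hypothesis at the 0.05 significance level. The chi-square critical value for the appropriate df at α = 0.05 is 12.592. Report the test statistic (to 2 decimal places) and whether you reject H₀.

68.72; reject

Expected count for each of the 7 categories: 546/7 = 78.
χ² = (73−78)²/78 + (117−78)²/78 + (88−78)²/78 + (81−78)²/78 + (55−78)²/78 + (104−78)²/78 + (28−78)²/78
   = 0.321 + 19.500 + 1.282 + 0.115 + 6.782 + 8.667 + 32.051
Sum = 68.72
df = 6. Since 68.72 > 12.592, we reject H₀.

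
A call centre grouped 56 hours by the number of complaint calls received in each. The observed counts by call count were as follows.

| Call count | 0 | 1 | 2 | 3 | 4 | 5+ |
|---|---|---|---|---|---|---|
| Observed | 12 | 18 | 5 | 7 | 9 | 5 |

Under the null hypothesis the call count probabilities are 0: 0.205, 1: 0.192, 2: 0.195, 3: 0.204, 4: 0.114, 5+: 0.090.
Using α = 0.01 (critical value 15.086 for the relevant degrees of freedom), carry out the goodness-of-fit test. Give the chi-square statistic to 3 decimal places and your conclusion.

10.904; do not reject

Expected counts E_i = n·p_i: 56×0.205 = 11.48, 56×0.192 = 10.752, 56×0.195 = 10.92, 56×0.204 = 11.424, 56×0.114 = 6.384, 56×0.090 = 5.04.
cat         O        E   (O−E)²/E
0          12    11.48     0.0236
1          18   10.752     4.8859
2           5    10.92     3.2094
3           7   11.424     1.7132
4           9    6.384     1.0720
5+          5     5.04     0.0003
Sum = 10.904
df = 5. Since 10.904 < 15.086, we do not reject H₀.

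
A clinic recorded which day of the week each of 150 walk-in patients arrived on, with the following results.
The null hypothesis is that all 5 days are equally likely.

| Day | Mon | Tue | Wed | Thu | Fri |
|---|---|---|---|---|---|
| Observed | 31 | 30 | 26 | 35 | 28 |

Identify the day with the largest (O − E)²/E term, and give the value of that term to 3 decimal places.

Thu, 0.833

Under H₀ each category has probability 1/5, so each expected count is 150/5 = 30.
Mon: (31 − 30)²/30 = 1/30 = 0.0333
Tue: (30 − 30)²/30 = 0/30 = 0.0000
Wed: (26 − 30)²/30 = 16/30 = 0.5333
Thu: (35 − 30)²/30 = 25/30 = 0.8333
Fri: (28 − 30)²/30 = 4/30 = 0.1333
The largest term is for Thu: 0.833.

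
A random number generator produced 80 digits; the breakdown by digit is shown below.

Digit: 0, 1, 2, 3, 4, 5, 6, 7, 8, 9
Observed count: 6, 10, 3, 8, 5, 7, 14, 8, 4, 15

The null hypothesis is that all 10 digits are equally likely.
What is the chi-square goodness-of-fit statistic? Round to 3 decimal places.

Under H₀ each category has probability 1/10, so each expected count is 80/10 = 8.
0: (6 − 8)²/8 = 4/8 = 0.5000
1: (10 − 8)²/8 = 4/8 = 0.5000
2: (3 − 8)²/8 = 25/8 = 3.1250
3: (8 − 8)²/8 = 0/8 = 0.0000
4: (5 − 8)²/8 = 9/8 = 1.1250
5: (7 − 8)²/8 = 1/8 = 0.1250
6: (14 − 8)²/8 = 36/8 = 4.5000
7: (8 − 8)²/8 = 0/8 = 0.0000
8: (4 − 8)²/8 = 16/8 = 2.0000
9: (15 − 8)²/8 = 49/8 = 6.1250
Sum = 18.000

18.000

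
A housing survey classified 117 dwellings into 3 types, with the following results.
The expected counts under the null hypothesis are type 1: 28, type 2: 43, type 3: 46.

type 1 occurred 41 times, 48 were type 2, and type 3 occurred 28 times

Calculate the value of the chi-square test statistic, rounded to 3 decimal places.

13.661

type 1: (41 − 28)²/28 = 169/28 = 6.0357
type 2: (48 − 43)²/43 = 25/43 = 0.5814
type 3: (28 − 46)²/46 = 324/46 = 7.0435
Sum = 13.661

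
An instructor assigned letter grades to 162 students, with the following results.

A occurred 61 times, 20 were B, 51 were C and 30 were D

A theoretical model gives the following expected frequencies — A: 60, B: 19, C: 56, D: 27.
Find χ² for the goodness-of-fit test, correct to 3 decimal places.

0.849

cat         O        E   (O−E)²/E
A          61       60     0.0167
B          20       19     0.0526
C          51       56     0.4464
D          30       27     0.3333
Sum = 0.849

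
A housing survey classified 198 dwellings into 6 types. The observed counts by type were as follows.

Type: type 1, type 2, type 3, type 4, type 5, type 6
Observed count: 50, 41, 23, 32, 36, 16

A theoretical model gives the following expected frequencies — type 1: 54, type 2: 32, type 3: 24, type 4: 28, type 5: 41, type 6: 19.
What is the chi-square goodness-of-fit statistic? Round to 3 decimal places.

4.524

type 1: (50 − 54)²/54 = 16/54 = 0.2963
type 2: (41 − 32)²/32 = 81/32 = 2.5313
type 3: (23 − 24)²/24 = 1/24 = 0.0417
type 4: (32 − 28)²/28 = 16/28 = 0.5714
type 5: (36 − 41)²/41 = 25/41 = 0.6098
type 6: (16 − 19)²/19 = 9/19 = 0.4737
Sum = 4.524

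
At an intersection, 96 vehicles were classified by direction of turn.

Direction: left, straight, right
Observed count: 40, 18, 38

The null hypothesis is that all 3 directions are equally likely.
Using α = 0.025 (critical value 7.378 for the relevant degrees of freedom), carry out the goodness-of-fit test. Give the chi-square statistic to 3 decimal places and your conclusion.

9.250; reject

Expected count for each of the 3 categories: 96/3 = 32.
left: (40 − 32)²/32 = 64/32 = 2.0000
straight: (18 − 32)²/32 = 196/32 = 6.1250
right: (38 − 32)²/32 = 36/32 = 1.1250
Sum = 9.250
df = 2. Since 9.250 > 7.378, we reject H₀.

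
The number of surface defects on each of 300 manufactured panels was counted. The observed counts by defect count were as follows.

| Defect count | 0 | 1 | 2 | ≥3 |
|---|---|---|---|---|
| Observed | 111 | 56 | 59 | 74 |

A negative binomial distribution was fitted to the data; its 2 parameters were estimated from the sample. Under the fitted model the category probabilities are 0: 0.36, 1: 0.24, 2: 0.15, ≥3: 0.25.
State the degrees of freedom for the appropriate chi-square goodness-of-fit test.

1

There are k = 4 categories and 2 parameters estimated from the data, so df = 4 − 1 − 2 = 1.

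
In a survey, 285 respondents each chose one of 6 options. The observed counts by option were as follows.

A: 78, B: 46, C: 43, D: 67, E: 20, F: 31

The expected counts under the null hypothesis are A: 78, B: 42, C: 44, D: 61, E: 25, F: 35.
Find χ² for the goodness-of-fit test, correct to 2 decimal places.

2.45

A: (78 − 78)²/78 = 0/78 = 0.000
B: (46 − 42)²/42 = 16/42 = 0.381
C: (43 − 44)²/44 = 1/44 = 0.023
D: (67 − 61)²/61 = 36/61 = 0.590
E: (20 − 25)²/25 = 25/25 = 1.000
F: (31 − 35)²/35 = 16/35 = 0.457
Sum = 2.45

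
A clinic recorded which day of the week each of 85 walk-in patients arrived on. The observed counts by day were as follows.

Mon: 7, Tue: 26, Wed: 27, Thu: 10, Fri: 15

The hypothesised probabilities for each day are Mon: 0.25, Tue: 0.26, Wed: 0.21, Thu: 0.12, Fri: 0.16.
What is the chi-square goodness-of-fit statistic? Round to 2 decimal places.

Expected counts E_i = n·p_i: 85×0.25 = 21.25, 85×0.26 = 22.1, 85×0.21 = 17.85, 85×0.12 = 10.2, 85×0.16 = 13.6.
Mon: (7 − 21.25)²/21.25 = 203.0625/21.25 = 9.556
Tue: (26 − 22.1)²/22.1 = 15.21/22.1 = 0.688
Wed: (27 − 17.85)²/17.85 = 83.7225/17.85 = 4.690
Thu: (10 − 10.2)²/10.2 = 0.04/10.2 = 0.004
Fri: (15 − 13.6)²/13.6 = 1.96/13.6 = 0.144
Sum = 15.08

15.08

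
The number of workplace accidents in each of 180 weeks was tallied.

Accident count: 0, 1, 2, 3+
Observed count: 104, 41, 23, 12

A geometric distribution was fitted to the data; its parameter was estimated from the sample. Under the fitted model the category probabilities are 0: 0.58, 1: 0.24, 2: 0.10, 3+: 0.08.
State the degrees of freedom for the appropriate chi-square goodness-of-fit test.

There are k = 4 categories and 1 parameter estimated from the data, so df = 4 − 1 − 1 = 2.

2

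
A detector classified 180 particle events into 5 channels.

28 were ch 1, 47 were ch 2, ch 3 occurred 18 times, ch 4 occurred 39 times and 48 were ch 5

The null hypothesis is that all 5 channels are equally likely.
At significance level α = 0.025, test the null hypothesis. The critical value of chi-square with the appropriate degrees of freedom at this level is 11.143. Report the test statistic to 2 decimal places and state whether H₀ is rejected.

18.39; reject

Expected count for each of the 5 categories: 180/5 = 36.
cat         O        E   (O−E)²/E
ch 1       28       36      1.778
ch 2       47       36      3.361
ch 3       18       36      9.000
ch 4       39       36      0.250
ch 5       48       36      4.000
Sum = 18.39
df = 4. Since 18.39 > 11.143, we reject H₀.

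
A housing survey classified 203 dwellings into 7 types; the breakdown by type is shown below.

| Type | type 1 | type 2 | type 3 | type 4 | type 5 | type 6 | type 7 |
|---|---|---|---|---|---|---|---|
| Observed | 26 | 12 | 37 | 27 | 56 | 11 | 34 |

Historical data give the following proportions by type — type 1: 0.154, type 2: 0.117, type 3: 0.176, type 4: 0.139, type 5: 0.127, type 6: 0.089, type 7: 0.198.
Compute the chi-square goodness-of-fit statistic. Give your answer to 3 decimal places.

45.937

Expected counts E_i = n·p_i: 203×0.154 = 31.262, 203×0.117 = 23.751, 203×0.176 = 35.728, 203×0.139 = 28.217, 203×0.127 = 25.781, 203×0.089 = 18.067, 203×0.198 = 40.194.
χ² = (26−31.262)²/31.262 + (12−23.751)²/23.751 + (37−35.728)²/35.728 + (27−28.217)²/28.217 + (56−25.781)²/25.781 + (11−18.067)²/18.067 + (34−40.194)²/40.194
   = 0.8857 + 5.8139 + 0.0453 + 0.0525 + 35.4210 + 2.7643 + 0.9545
Sum = 45.937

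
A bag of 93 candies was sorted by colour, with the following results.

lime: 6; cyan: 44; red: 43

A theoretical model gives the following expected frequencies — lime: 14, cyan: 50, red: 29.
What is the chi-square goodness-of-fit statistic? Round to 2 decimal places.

χ² = (6−14)²/14 + (44−50)²/50 + (43−29)²/29
   = 4.571 + 0.720 + 6.759
Sum = 12.05

12.05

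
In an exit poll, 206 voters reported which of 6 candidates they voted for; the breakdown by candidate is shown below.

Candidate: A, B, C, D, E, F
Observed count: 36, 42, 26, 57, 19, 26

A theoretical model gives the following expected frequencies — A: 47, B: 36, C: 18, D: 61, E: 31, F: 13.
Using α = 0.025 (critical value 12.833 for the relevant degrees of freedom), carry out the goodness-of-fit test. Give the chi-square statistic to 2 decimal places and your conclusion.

χ² = (36−47)²/47 + (42−36)²/36 + (26−18)²/18 + (57−61)²/61 + (19−31)²/31 + (26−13)²/13
   = 2.574 + 1.000 + 3.556 + 0.262 + 4.645 + 13.000
Sum = 25.04
df = 5. Since 25.04 > 12.833, we reject H₀.

25.04; reject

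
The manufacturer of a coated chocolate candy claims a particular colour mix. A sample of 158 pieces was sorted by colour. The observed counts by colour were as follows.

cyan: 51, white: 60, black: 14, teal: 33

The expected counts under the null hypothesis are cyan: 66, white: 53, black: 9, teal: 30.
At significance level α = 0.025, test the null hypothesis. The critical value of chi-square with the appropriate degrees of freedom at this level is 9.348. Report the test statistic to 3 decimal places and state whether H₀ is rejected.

cat         O        E   (O−E)²/E
cyan       51       66     3.4091
white      60       53     0.9245
black      14        9     2.7778
teal       33       30     0.3000
Sum = 7.411
df = 3. Since 7.411 < 9.348, we do not reject H₀.

7.411; do not reject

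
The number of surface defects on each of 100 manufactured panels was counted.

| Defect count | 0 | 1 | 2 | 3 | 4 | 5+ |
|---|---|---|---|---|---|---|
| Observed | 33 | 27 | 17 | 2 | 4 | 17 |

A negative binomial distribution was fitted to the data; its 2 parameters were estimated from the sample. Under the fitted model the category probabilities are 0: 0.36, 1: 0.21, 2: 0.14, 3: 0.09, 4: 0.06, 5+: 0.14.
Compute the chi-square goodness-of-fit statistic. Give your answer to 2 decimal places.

9.36

Expected counts E_i = n·p_i: 100×0.36 = 36, 100×0.21 = 21, 100×0.14 = 14, 100×0.09 = 9, 100×0.06 = 6, 100×0.14 = 14.
χ² = (33−36)²/36 + (27−21)²/21 + (17−14)²/14 + (2−9)²/9 + (4−6)²/6 + (17−14)²/14
   = 0.250 + 1.714 + 0.643 + 5.444 + 0.667 + 0.643
Sum = 9.36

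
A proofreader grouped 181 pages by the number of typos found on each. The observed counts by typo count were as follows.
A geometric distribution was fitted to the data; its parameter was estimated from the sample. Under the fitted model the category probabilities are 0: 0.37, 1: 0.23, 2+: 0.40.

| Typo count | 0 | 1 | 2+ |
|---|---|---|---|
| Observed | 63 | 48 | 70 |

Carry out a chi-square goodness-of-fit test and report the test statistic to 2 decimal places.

Expected counts E_i = n·p_i: 181×0.37 = 66.97, 181×0.23 = 41.63, 181×0.40 = 72.4.
cat         O        E   (O−E)²/E
0          63    66.97      0.235
1          48    41.63      0.975
2+         70     72.4      0.080
Sum = 1.29

1.29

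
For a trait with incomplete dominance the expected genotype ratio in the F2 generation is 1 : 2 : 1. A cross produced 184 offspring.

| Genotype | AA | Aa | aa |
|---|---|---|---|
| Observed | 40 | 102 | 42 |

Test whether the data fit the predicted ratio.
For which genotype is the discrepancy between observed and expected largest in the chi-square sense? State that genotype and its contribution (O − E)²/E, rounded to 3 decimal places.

Ratio total = 4. Expected counts: 184×1/4 = 46, 184×2/4 = 92, 184×1/4 = 46.
χ² = (40−46)²/46 + (102−92)²/92 + (42−46)²/46
   = 0.7826 + 1.0870 + 0.3478
The largest term is for Aa: 1.087.

Aa, 1.087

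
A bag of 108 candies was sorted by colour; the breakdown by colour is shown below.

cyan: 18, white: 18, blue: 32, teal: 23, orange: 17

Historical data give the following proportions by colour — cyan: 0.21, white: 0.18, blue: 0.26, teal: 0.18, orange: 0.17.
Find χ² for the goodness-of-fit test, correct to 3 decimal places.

2.372

Expected counts E_i = n·p_i: 108×0.21 = 22.68, 108×0.18 = 19.44, 108×0.26 = 28.08, 108×0.18 = 19.44, 108×0.17 = 18.36.
χ² = (18−22.68)²/22.68 + (18−19.44)²/19.44 + (32−28.08)²/28.08 + (23−19.44)²/19.44 + (17−18.36)²/18.36
   = 0.9657 + 0.1067 + 0.5472 + 0.6519 + 0.1007
Sum = 2.372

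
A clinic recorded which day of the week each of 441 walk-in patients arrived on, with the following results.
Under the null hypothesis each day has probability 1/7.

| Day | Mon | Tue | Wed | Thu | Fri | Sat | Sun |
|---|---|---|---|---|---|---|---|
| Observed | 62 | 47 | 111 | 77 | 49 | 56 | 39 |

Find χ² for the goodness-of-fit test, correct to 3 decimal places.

56.794

Under H₀ each category has probability 1/7, so each expected count is 441/7 = 63.
cat         O        E   (O−E)²/E
Mon        62       63     0.0159
Tue        47       63     4.0635
Wed       111       63    36.5714
Thu        77       63     3.1111
Fri        49       63     3.1111
Sat        56       63     0.7778
Sun        39       63     9.1429
Sum = 56.794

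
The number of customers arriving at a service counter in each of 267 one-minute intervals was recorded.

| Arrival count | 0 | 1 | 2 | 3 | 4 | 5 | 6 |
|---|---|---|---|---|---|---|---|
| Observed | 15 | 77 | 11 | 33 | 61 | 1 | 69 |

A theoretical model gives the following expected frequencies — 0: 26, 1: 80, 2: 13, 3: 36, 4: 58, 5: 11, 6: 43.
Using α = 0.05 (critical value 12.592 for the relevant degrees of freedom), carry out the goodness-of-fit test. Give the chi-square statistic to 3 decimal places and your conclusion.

30.291; reject

cat         O        E   (O−E)²/E
0          15       26     4.6538
1          77       80     0.1125
2          11       13     0.3077
3          33       36     0.2500
4          61       58     0.1552
5           1       11     9.0909
6          69       43    15.7209
Sum = 30.291
df = 6. Since 30.291 > 12.592, we reject H₀.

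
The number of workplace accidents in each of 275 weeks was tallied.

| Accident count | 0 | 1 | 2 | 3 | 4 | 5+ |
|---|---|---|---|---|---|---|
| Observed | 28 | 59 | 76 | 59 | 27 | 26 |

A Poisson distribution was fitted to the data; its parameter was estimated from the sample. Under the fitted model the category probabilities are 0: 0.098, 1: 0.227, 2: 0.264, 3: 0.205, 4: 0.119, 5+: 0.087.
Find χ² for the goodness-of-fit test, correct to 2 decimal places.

Expected counts E_i = n·p_i: 275×0.098 = 26.95, 275×0.227 = 62.425, 275×0.264 = 72.6, 275×0.205 = 56.375, 275×0.119 = 32.725, 275×0.087 = 23.925.
0: (28 − 26.95)²/26.95 = 1.1025/26.95 = 0.041
1: (59 − 62.425)²/62.425 = 11.730625/62.425 = 0.188
2: (76 − 72.6)²/72.6 = 11.56/72.6 = 0.159
3: (59 − 56.375)²/56.375 = 6.890625/56.375 = 0.122
4: (27 − 32.725)²/32.725 = 32.775625/32.725 = 1.002
5+: (26 − 23.925)²/23.925 = 4.305625/23.925 = 0.180
Sum = 1.69

1.69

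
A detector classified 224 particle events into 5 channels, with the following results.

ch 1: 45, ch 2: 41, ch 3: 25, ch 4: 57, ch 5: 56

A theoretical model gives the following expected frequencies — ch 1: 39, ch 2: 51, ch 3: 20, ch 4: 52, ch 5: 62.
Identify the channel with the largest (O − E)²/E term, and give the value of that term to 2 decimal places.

ch 1: (45 − 39)²/39 = 36/39 = 0.923
ch 2: (41 − 51)²/51 = 100/51 = 1.961
ch 3: (25 − 20)²/20 = 25/20 = 1.250
ch 4: (57 − 52)²/52 = 25/52 = 0.481
ch 5: (56 − 62)²/62 = 36/62 = 0.581
The largest term is for ch 2: 1.96.

ch 2, 1.96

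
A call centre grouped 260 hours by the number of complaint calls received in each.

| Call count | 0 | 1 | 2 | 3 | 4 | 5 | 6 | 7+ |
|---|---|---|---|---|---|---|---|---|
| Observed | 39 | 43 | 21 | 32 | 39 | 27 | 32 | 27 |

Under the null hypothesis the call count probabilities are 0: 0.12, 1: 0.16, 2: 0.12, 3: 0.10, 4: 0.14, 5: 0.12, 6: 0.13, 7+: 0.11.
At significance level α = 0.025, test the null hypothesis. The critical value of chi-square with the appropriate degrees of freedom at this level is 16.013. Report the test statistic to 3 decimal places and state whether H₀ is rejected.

Expected counts E_i = n·p_i: 260×0.12 = 31.2, 260×0.16 = 41.6, 260×0.12 = 31.2, 260×0.10 = 26, 260×0.14 = 36.4, 260×0.12 = 31.2, 260×0.13 = 33.8, 260×0.11 = 28.6.
0: (39 − 31.2)²/31.2 = 60.84/31.2 = 1.9500
1: (43 − 41.6)²/41.6 = 1.96/41.6 = 0.0471
2: (21 − 31.2)²/31.2 = 104.04/31.2 = 3.3346
3: (32 − 26)²/26 = 36/26 = 1.3846
4: (39 − 36.4)²/36.4 = 6.76/36.4 = 0.1857
5: (27 − 31.2)²/31.2 = 17.64/31.2 = 0.5654
6: (32 − 33.8)²/33.8 = 3.24/33.8 = 0.0959
7+: (27 − 28.6)²/28.6 = 2.56/28.6 = 0.0895
Sum = 7.653
df = 7. Since 7.653 < 16.013, we do not reject H₀.

7.653; do not reject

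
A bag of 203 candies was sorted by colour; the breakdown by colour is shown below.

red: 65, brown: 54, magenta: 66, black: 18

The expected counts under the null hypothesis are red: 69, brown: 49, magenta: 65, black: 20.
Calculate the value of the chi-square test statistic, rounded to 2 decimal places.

χ² = (65−69)²/69 + (54−49)²/49 + (66−65)²/65 + (18−20)²/20
   = 0.232 + 0.510 + 0.015 + 0.200
Sum = 0.96

0.96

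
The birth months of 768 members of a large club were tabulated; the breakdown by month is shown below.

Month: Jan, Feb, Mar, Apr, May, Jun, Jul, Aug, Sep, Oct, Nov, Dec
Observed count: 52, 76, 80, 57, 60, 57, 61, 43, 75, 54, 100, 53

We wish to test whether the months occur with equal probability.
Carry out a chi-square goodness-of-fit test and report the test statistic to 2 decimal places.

42.91

Under H₀ each category has probability 1/12, so each expected count is 768/12 = 64.
cat         O        E   (O−E)²/E
Jan        52       64      2.250
Feb        76       64      2.250
Mar        80       64      4.000
Apr        57       64      0.766
May        60       64      0.250
Jun        57       64      0.766
Jul        61       64      0.141
Aug        43       64      6.891
Sep        75       64      1.891
Oct        54       64      1.563
Nov       100       64     20.250
Dec        53       64      1.891
Sum = 42.91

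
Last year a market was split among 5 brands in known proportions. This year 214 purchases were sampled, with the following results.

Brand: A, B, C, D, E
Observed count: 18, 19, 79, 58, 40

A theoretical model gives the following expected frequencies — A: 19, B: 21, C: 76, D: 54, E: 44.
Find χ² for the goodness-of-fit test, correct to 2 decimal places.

1.02

χ² = (18−19)²/19 + (19−21)²/21 + (79−76)²/76 + (58−54)²/54 + (40−44)²/44
   = 0.053 + 0.190 + 0.118 + 0.296 + 0.364
Sum = 1.02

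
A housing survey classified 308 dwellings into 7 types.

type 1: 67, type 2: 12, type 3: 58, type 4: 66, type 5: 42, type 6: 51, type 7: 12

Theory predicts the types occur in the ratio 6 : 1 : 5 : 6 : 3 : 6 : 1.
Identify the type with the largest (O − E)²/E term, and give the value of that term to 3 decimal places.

Ratio total = 28. Expected counts: 308×6/28 = 66, 308×1/28 = 11, 308×5/28 = 55, 308×6/28 = 66, 308×3/28 = 33, 308×6/28 = 66, 308×1/28 = 11.
type 1: (67 − 66)²/66 = 1/66 = 0.0152
type 2: (12 − 11)²/11 = 1/11 = 0.0909
type 3: (58 − 55)²/55 = 9/55 = 0.1636
type 4: (66 − 66)²/66 = 0/66 = 0.0000
type 5: (42 − 33)²/33 = 81/33 = 2.4545
type 6: (51 − 66)²/66 = 225/66 = 3.4091
type 7: (12 − 11)²/11 = 1/11 = 0.0909
The largest term is for type 6: 3.409.

type 6, 3.409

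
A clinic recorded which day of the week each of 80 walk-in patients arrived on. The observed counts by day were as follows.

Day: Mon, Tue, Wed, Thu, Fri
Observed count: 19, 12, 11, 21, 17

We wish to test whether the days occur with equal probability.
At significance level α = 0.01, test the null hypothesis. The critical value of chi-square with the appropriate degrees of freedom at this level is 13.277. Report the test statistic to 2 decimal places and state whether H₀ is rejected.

Under H₀ each category has probability 1/5, so each expected count is 80/5 = 16.
χ² = (19−16)²/16 + (12−16)²/16 + (11−16)²/16 + (21−16)²/16 + (17−16)²/16
   = 0.563 + 1.000 + 1.563 + 1.563 + 0.063
Sum = 4.75
df = 4. Since 4.75 < 13.277, we do not reject H₀.

4.75; do not reject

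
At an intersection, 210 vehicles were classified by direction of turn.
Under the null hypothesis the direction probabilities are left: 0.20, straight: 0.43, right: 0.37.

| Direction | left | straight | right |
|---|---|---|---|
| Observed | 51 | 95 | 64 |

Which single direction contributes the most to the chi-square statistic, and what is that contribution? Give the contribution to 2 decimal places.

Expected counts E_i = n·p_i: 210×0.20 = 42, 210×0.43 = 90.3, 210×0.37 = 77.7.
χ² = (51−42)²/42 + (95−90.3)²/90.3 + (64−77.7)²/77.7
   = 1.929 + 0.245 + 2.416
The largest term is for right: 2.42.

right, 2.42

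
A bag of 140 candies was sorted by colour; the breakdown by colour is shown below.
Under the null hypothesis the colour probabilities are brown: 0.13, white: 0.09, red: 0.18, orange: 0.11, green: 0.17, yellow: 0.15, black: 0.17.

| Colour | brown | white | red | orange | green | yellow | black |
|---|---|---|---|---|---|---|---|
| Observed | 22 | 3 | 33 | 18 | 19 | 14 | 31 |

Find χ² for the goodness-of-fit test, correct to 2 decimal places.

16.44

Expected counts E_i = n·p_i: 140×0.13 = 18.2, 140×0.09 = 12.6, 140×0.18 = 25.2, 140×0.11 = 15.4, 140×0.17 = 23.8, 140×0.15 = 21, 140×0.17 = 23.8.
cat         O        E   (O−E)²/E
brown      22     18.2      0.793
white       3     12.6      7.314
red        33     25.2      2.414
orange     18     15.4      0.439
green      19     23.8      0.968
yellow     14       21      2.333
black      31     23.8      2.178
Sum = 16.44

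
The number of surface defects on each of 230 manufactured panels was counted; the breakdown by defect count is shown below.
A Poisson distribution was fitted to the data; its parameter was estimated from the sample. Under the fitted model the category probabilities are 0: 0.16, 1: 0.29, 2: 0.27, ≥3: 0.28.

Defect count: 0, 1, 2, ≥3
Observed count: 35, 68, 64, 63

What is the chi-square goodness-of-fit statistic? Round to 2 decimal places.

Expected counts E_i = n·p_i: 230×0.16 = 36.8, 230×0.29 = 66.7, 230×0.27 = 62.1, 230×0.28 = 64.4.
0: (35 − 36.8)²/36.8 = 3.24/36.8 = 0.088
1: (68 − 66.7)²/66.7 = 1.69/66.7 = 0.025
2: (64 − 62.1)²/62.1 = 3.61/62.1 = 0.058
≥3: (63 − 64.4)²/64.4 = 1.96/64.4 = 0.030
Sum = 0.20

0.20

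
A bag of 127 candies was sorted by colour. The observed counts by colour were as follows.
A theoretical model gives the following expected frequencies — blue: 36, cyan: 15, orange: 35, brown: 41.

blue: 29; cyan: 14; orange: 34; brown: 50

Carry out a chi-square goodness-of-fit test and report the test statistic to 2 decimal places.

χ² = (29−36)²/36 + (14−15)²/15 + (34−35)²/35 + (50−41)²/41
   = 1.361 + 0.067 + 0.029 + 1.976
Sum = 3.43

3.43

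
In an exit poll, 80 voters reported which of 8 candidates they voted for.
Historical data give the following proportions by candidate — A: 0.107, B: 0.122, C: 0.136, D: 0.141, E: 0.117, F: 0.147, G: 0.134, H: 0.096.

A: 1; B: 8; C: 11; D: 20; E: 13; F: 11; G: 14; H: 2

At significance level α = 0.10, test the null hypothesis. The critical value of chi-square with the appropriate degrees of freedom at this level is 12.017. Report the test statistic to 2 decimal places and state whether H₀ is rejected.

20.41; reject

Expected counts E_i = n·p_i: 80×0.107 = 8.56, 80×0.122 = 9.76, 80×0.136 = 10.88, 80×0.141 = 11.28, 80×0.117 = 9.36, 80×0.147 = 11.76, 80×0.134 = 10.72, 80×0.096 = 7.68.
cat         O        E   (O−E)²/E
A           1     8.56      6.677
B           8     9.76      0.317
C          11    10.88      0.001
D          20    11.28      6.741
E          13     9.36      1.416
F          11    11.76      0.049
G          14    10.72      1.004
H           2     7.68      4.201
Sum = 20.41
df = 7. Since 20.41 > 12.017, we reject H₀.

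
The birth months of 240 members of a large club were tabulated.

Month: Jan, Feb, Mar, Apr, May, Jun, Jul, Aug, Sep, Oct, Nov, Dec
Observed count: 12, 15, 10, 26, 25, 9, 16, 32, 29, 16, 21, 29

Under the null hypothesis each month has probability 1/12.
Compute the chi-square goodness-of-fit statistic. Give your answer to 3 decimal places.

35.500

Expected count for each of the 12 categories: 240/12 = 20.
cat         O        E   (O−E)²/E
Jan        12       20     3.2000
Feb        15       20     1.2500
Mar        10       20     5.0000
Apr        26       20     1.8000
May        25       20     1.2500
Jun         9       20     6.0500
Jul        16       20     0.8000
Aug        32       20     7.2000
Sep        29       20     4.0500
Oct        16       20     0.8000
Nov        21       20     0.0500
Dec        29       20     4.0500
Sum = 35.500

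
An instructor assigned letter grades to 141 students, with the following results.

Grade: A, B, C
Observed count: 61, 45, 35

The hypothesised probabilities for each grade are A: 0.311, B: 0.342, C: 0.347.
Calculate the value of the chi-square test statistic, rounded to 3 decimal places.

10.886

Expected counts E_i = n·p_i: 141×0.311 = 43.851, 141×0.342 = 48.222, 141×0.347 = 48.927.
cat         O        E   (O−E)²/E
A          61   43.851     6.7065
B          45   48.222     0.2153
C          35   48.927     3.9643
Sum = 10.886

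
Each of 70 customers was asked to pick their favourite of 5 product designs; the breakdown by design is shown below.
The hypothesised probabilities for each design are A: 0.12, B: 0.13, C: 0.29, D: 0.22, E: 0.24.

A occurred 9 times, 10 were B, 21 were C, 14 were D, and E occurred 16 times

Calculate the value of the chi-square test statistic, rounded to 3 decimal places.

0.321

Expected counts E_i = n·p_i: 70×0.12 = 8.4, 70×0.13 = 9.1, 70×0.29 = 20.3, 70×0.22 = 15.4, 70×0.24 = 16.8.
A: (9 − 8.4)²/8.4 = 0.36/8.4 = 0.0429
B: (10 − 9.1)²/9.1 = 0.81/9.1 = 0.0890
C: (21 − 20.3)²/20.3 = 0.49/20.3 = 0.0241
D: (14 − 15.4)²/15.4 = 1.96/15.4 = 0.1273
E: (16 − 16.8)²/16.8 = 0.64/16.8 = 0.0381
Sum = 0.321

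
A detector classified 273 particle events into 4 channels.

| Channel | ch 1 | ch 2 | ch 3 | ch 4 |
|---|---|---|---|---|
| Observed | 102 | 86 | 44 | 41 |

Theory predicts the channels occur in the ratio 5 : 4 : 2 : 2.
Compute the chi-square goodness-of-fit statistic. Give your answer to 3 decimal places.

0.252

Ratio total = 13. Expected counts: 273×5/13 = 105, 273×4/13 = 84, 273×2/13 = 42, 273×2/13 = 42.
ch 1: (102 − 105)²/105 = 9/105 = 0.0857
ch 2: (86 − 84)²/84 = 4/84 = 0.0476
ch 3: (44 − 42)²/42 = 4/42 = 0.0952
ch 4: (41 − 42)²/42 = 1/42 = 0.0238
Sum = 0.252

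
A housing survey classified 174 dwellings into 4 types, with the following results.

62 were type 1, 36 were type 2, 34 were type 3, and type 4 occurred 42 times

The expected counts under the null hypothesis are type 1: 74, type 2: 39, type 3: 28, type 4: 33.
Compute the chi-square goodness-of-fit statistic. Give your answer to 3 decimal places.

5.917

cat         O        E   (O−E)²/E
type 1     62       74     1.9459
type 2     36       39     0.2308
type 3     34       28     1.2857
type 4     42       33     2.4545
Sum = 5.917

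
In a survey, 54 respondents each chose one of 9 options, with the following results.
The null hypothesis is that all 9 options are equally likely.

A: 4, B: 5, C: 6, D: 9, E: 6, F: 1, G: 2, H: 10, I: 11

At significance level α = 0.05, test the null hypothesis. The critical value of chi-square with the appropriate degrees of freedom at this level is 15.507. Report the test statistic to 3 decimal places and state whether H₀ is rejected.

16.000; reject

Expected count for each of the 9 categories: 54/9 = 6.
A: (4 − 6)²/6 = 4/6 = 0.6667
B: (5 − 6)²/6 = 1/6 = 0.1667
C: (6 − 6)²/6 = 0/6 = 0.0000
D: (9 − 6)²/6 = 9/6 = 1.5000
E: (6 − 6)²/6 = 0/6 = 0.0000
F: (1 − 6)²/6 = 25/6 = 4.1667
G: (2 − 6)²/6 = 16/6 = 2.6667
H: (10 − 6)²/6 = 16/6 = 2.6667
I: (11 − 6)²/6 = 25/6 = 4.1667
Sum = 16.000
df = 8. Since 16.000 > 15.507, we reject H₀.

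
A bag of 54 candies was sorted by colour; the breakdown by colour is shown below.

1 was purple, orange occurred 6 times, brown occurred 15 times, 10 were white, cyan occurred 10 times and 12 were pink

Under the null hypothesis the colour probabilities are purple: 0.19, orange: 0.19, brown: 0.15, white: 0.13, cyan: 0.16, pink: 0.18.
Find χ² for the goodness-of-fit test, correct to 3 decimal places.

18.018

Expected counts E_i = n·p_i: 54×0.19 = 10.26, 54×0.19 = 10.26, 54×0.15 = 8.1, 54×0.13 = 7.02, 54×0.16 = 8.64, 54×0.18 = 9.72.
purple: (1 − 10.26)²/10.26 = 85.7476/10.26 = 8.3575
orange: (6 − 10.26)²/10.26 = 18.1476/10.26 = 1.7688
brown: (15 − 8.1)²/8.1 = 47.61/8.1 = 5.8778
white: (10 − 7.02)²/7.02 = 8.8804/7.02 = 1.2650
cyan: (10 − 8.64)²/8.64 = 1.8496/8.64 = 0.2141
pink: (12 − 9.72)²/9.72 = 5.1984/9.72 = 0.5348
Sum = 18.018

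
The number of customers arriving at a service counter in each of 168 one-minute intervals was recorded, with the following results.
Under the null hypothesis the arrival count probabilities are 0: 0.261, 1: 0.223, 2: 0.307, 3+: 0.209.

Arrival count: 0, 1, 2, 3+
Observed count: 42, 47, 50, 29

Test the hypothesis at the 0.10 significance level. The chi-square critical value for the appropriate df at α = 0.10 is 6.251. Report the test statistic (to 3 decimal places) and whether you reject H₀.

3.617; do not reject

Expected counts E_i = n·p_i: 168×0.261 = 43.848, 168×0.223 = 37.464, 168×0.307 = 51.576, 168×0.209 = 35.112.
0: (42 − 43.848)²/43.848 = 3.415104/43.848 = 0.0779
1: (47 − 37.464)²/37.464 = 90.935296/37.464 = 2.4273
2: (50 − 51.576)²/51.576 = 2.483776/51.576 = 0.0482
3+: (29 − 35.112)²/35.112 = 37.356544/35.112 = 1.0639
Sum = 3.617
df = 3. Since 3.617 < 6.251, we do not reject H₀.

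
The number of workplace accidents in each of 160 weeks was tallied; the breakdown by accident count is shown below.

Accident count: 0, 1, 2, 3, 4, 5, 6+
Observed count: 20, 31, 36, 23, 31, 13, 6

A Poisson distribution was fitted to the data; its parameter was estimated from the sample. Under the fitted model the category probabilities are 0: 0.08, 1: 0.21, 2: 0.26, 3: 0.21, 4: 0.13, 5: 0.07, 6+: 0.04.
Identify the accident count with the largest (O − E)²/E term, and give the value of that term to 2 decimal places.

4, 5.00

Expected counts E_i = n·p_i: 160×0.08 = 12.8, 160×0.21 = 33.6, 160×0.26 = 41.6, 160×0.21 = 33.6, 160×0.13 = 20.8, 160×0.07 = 11.2, 160×0.04 = 6.4.
cat         O        E   (O−E)²/E
0          20     12.8      4.050
1          31     33.6      0.201
2          36     41.6      0.754
3          23     33.6      3.344
4          31     20.8      5.002
5          13     11.2      0.289
6+          6      6.4      0.025
The largest term is for 4: 5.00.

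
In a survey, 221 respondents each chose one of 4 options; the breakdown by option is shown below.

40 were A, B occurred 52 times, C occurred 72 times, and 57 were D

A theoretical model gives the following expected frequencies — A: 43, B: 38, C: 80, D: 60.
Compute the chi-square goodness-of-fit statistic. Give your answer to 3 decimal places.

A: (40 − 43)²/43 = 9/43 = 0.2093
B: (52 − 38)²/38 = 196/38 = 5.1579
C: (72 − 80)²/80 = 64/80 = 0.8000
D: (57 − 60)²/60 = 9/60 = 0.1500
Sum = 6.317

6.317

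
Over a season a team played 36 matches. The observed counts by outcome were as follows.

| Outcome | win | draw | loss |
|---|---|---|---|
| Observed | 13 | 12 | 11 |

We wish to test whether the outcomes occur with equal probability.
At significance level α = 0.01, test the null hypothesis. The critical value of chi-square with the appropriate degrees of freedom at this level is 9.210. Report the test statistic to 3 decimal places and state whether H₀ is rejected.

0.167; do not reject

Under H₀ each category has probability 1/3, so each expected count is 36/3 = 12.
win: (13 − 12)²/12 = 1/12 = 0.0833
draw: (12 − 12)²/12 = 0/12 = 0.0000
loss: (11 − 12)²/12 = 1/12 = 0.0833
Sum = 0.167
df = 2. Since 0.167 < 9.210, we do not reject H₀.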